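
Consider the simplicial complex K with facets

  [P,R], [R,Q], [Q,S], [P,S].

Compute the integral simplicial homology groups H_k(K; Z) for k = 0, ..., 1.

K has 4 vertices, 4 edges.
rank ∂_0 = 0, rank ∂_1 = 3 ⇒ b_0 = 4 − 0 − 3 = 1; all invariant factors of ∂_1 are 1 so no torsion. So H_0 = Z.
rank ∂_1 = 3, rank ∂_2 = 0 ⇒ b_1 = 4 − 3 − 0 = 1. So H_1 = Z.

H_0 ≅ Z,  H_1 ≅ Z.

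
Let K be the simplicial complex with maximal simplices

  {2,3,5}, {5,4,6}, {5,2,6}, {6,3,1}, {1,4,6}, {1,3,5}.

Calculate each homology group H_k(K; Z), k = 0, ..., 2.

H_0 ≅ Z,  H_1 ≅ Z,  H_2 = 0.

Order the vertices as 1 < 2 < 3 < 4 < 5 < 6. Listing each simplex with vertices in this order, K has dimension 2 with simplices:

  0-simplices (6): [1], [2], [3], [4], [5], [6]
  1-simplices (12): [1,3], [1,4], [1,5], [1,6], [2,3], [2,5], [2,6], [3,5], [3,6], [4,5], [4,6], [5,6]
  2-simplices (6): [1,3,5], [1,3,6], [1,4,6], [2,3,5], [2,5,6], [4,5,6]

giving chain groups C_0 ≅ Z^6, C_1 ≅ Z^12, C_2 ≅ Z^6.

The boundary map ∂_1: C_1 → C_0 is given by ∂[p,q] = [q] − [p].
The resulting 6×12 matrix has rank 5, and its Smith normal form has invariant factors (1,1,1,1,1).

The boundary map ∂_2: C_2 → C_1 sends each 2-simplex [p,q,r] to [q,r] − [p,r] + [p,q]. For instance
  ∂[2,5,6] = [5,6] − [2,6] + [2,5],
  ∂[1,4,6] = [4,6] − [1,6] + [1,4].
The 12×6 boundary matrix has rank 6 and Smith normal form diag(1,1,1,1,1,1).

Computing H_k = (kernel of ∂_k) / (image of ∂_{k+1}):

  H_0: rank C_0 − rank ∂_1 = 6 − 5 = 1, and the invariant factors of ∂_1 are all 1, so H_0 ≅ Z.
  H_1: rank ker ∂_1 − rank ∂_2 = (12 − 5) − 6 = 1, and the invariant factors of ∂_2 are all 1, so H_1 ≅ Z.
  H_2: rank ker ∂_2 − rank ∂_3 = (6 − 6) − 0 = 0, and there is no ∂_3, so H_2 ≅ 0.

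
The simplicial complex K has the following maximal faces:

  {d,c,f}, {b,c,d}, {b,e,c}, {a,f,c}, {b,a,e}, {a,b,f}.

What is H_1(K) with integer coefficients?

H_1 = Z.

Fix the vertex order a < b < c < d < e < f and write every simplex with vertices in increasing order. Then dim K = 2 and the simplices of K are:

  0-simplices (6): a, b, c, d, e, f
  1-simplices (12): ab, ac, ae, af, bc, bd, be, bf, cd, ce, cf, df
  2-simplices (6): abe, abf, acf, bcd, bce, cdf

Hence C_0 ≅ Z^6, C_1 ≅ Z^12, C_2 ≅ Z^6.

The boundary map ∂_1: C_1 → C_0 sends each edge [p,q] (with p < q) to q − p.
As a 6×12 matrix over Z this has rank 5, with invariant factors (1,1,1,1,1).

∂_2: C_2 → C_1 sends each 2-simplex [p,q,r] to [q,r] − [p,r] + [p,q]. For instance
  ∂acf = cf − af + ac,
  ∂bce = ce − be + bc.
The resulting 12×6 matrix has rank 6, and its Smith normal form has invariant factors (1,1,1,1,1,1).

Now H_k = ker ∂_k / im ∂_{k+1}, so:

  H_1: rank ker ∂_1 − rank ∂_2 = (12 − 5) − 6 = 1, and the invariant factors of ∂_2 are all 1, so H_1 ≅ Z.

(K is a triangulation of the cylinder S^1 x I.)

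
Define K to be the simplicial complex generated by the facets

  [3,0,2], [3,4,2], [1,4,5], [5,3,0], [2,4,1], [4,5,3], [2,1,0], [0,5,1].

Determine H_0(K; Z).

H_0 = Z.

Order the vertices as 0 < 1 < 2 < 3 < 4 < 5. Listing each simplex with vertices in this order, K has dimension 2 with simplices:

  0-simplices (6): [0], [1], [2], [3], [4], [5]
  1-simplices (12): [0,1], [0,2], [0,3], [0,5], [1,2], [1,4], [1,5], [2,3], [2,4], [3,4], [3,5], [4,5]
  2-simplices (8): [0,1,2], [0,1,5], [0,2,3], [0,3,5], [1,2,4], [1,4,5], [2,3,4], [3,4,5]

Hence C_0 ≅ Z^6, C_1 ≅ Z^12, C_2 ≅ Z^8.

Boundary ∂_1: C_1 → C_0 sends each edge [p,q] (with p < q) to q − p.
The resulting 6×12 matrix has rank 5, and its Smith normal form has invariant factors (1,1,1,1,1).

∂_2: C_2 → C_1 acts by ∂[p,q,r] = [q,r] − [p,r] + [p,q]. For instance
  ∂[1,2,4] = [2,4] − [1,4] + [1,2],
  ∂[0,3,5] = [3,5] − [0,5] + [0,3].
The resulting 12×8 matrix has rank 7, and its Smith normal form has invariant factors (1,1,1,1,1,1,1).

Computing H_k = (kernel of ∂_k) / (image of ∂_{k+1}):

  H_0: rank C_0 − rank ∂_1 = 6 − 5 = 1, and the invariant factors of ∂_1 are all 1, so H_0 = Z.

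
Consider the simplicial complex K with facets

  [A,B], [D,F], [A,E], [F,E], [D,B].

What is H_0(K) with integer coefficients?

Order the vertices as A < B < D < E < F. Listing each simplex with vertices in this order, K has dimension 1 with simplices:

  0-simplices (5): A, B, D, E, F
  1-simplices (5): AB, AE, BD, DF, EF

so the chain groups are C_0 ≅ Z^5, C_1 ≅ Z^5.

Boundary ∂_1: C_1 → C_0 is given by ∂[p,q] = [q] − [p].
This gives a 5×5 integer matrix of rank 4; reducing to Smith normal form yields diagonal entries (1,1,1,1).

Reading off H_k = ker ∂_k / im ∂_{k+1}:

  H_0: rank C_0 − rank ∂_1 = 5 − 4 = 1, and the invariant factors of ∂_1 are all 1, so H_0 ≅ Z.

(K is a triangulation of the circle S^1.)

H_0 ≅ Z.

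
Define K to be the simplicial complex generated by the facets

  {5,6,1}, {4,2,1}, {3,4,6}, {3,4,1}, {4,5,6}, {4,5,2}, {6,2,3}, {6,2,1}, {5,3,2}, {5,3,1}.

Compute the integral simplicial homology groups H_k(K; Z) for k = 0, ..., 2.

H_0 ≅ Z,  H_1 ≅ Z/2,  H_2 = 0.

We work with the vertex ordering 1 < 2 < 3 < 4 < 5 < 6. The simplices of K, each written with vertices in increasing order, are:

  0-simplices (6): [1], [2], [3], [4], [5], [6]
  1-simplices (15): [1,2], [1,3], [1,4], [1,5], [1,6], [2,3], [2,4], [2,5], [2,6], [3,4], [3,5], [3,6], [4,5], [4,6], [5,6]
  2-simplices (10): [1,2,4], [1,2,6], [1,3,4], [1,3,5], [1,5,6], [2,3,5], [2,3,6], [2,4,5], [3,4,6], [4,5,6]

giving chain groups C_0 ≅ Z^6, C_1 ≅ Z^15, C_2 ≅ Z^10.

Boundary ∂_1: C_1 → C_0 sends each edge [p,q] (with p < q) to q − p.
The 6×15 boundary matrix has rank 5 and Smith normal form diag(1,1,1,1,1).

The boundary map ∂_2: C_2 → C_1 sends each 2-simplex [p,q,r] to [q,r] − [p,r] + [p,q]. For instance
  ∂[3,4,6] = [4,6] − [3,6] + [3,4],
  ∂[2,3,6] = [3,6] − [2,6] + [2,3].
The resulting 15×10 matrix has rank 10, and its Smith normal form has invariant factors (1,1,1,1,1,1,1,1,1,2).

Now H_k = ker ∂_k / im ∂_{k+1}, so:

  H_0: rank C_0 − rank ∂_1 = 6 − 5 = 1, and the invariant factors of ∂_1 are all 1, so H_0 ≅ Z.
  H_1: rank ker ∂_1 − rank ∂_2 = (15 − 5) − 10 = 0, and ∂_2 has invariant factor 2 > 1, so H_1 ≅ Z/2.
  H_2: rank ker ∂_2 − rank ∂_3 = (10 − 10) − 0 = 0, and there is no ∂_3, so H_2 ≅ 0.

(K is a triangulation of the real projective plane RP^2.)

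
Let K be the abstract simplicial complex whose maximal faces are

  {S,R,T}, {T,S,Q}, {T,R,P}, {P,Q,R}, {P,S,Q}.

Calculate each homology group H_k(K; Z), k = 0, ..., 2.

H_0 ≅ Z,  H_1 ≅ Z,  H_2 = 0.

Order the vertices as P < Q < R < S < T. Listing each simplex with vertices in this order, K has dimension 2 with simplices:

  0-simplices (5): P, Q, R, S, T
  1-simplices (10): PQ, PR, PS, PT, QR, QS, QT, RS, RT, ST
  2-simplices (5): PQR, PQS, PRT, QST, RST

so the chain groups are C_0 ≅ Z^5, C_1 ≅ Z^10, C_2 ≅ Z^5.

Boundary ∂_1: C_1 → C_0 is given by ∂[p,q] = [q] − [p].
The resulting 5×10 matrix has rank 4, and its Smith normal form has invariant factors (1,1,1,1).

The boundary map ∂_2: C_2 → C_1 acts by ∂[p,q,r] = [q,r] − [p,r] + [p,q]. For instance
  ∂PQS = QS − PS + PQ,
  ∂PRT = RT − PT + PR.
As a 10×5 matrix over Z this has rank 5, with invariant factors (1,1,1,1,1).

Reading off H_k = ker ∂_k / im ∂_{k+1}:

  H_0: rank C_0 − rank ∂_1 = 5 − 4 = 1, and the invariant factors of ∂_1 are all 1, so H_0 = Z.
  H_1: rank ker ∂_1 − rank ∂_2 = (10 − 4) − 5 = 1, and the invariant factors of ∂_2 are all 1, so H_1 = Z.
  H_2: rank ker ∂_2 − rank ∂_3 = (5 − 5) − 0 = 0, and there is no ∂_3, so H_2 = 0.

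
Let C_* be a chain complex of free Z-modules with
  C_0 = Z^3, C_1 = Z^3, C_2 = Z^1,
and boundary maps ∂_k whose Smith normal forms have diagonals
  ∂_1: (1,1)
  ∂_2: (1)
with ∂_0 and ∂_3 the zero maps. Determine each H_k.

H_0 ≅ Z,  H_1 = 0,  H_2 = 0.

H_0: b_0 = 3 − 0 − 2 = 1; torsion from ∂_1 factors > 1: none. So H_0 ≅ Z.
H_1: b_1 = 3 − 2 − 1 = 0; torsion from ∂_2 factors > 1: none. So H_1 ≅ 0.
H_2: b_2 = 1 − 1 − 0 = 0; torsion from ∂_3 factors > 1: none. So H_2 ≅ 0.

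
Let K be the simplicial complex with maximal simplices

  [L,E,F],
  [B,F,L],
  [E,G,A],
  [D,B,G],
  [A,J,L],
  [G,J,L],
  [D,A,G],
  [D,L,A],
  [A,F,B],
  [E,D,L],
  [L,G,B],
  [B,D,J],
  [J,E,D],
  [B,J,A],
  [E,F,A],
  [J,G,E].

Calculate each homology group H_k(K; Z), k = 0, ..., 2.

Fix the vertex order A < B < D < E < F < G < J < L and write every simplex with vertices in increasing order. Then dim K = 2 and the simplices of K are:

  0-simplices (8): A, B, D, E, F, G, J, L
  1-simplices (24): AB, AD, AE, AF, AG, AJ, AL, BD, BF, BG, BJ, BL, DE, DG, DJ, DL, EF, EG, EJ, EL, FL, GJ, GL, JL
  2-simplices (16): ABF, ABJ, ADG, ADL, AEF, AEG, AJL, BDG, BDJ, BFL, BGL, DEJ, DEL, EFL, EGJ, GJL

giving chain groups C_0 ≅ Z^8, C_1 ≅ Z^24, C_2 ≅ Z^16.

The boundary map ∂_1: C_1 → C_0 is given by ∂[p,q] = [q] − [p].
This gives a 8×24 integer matrix of rank 7; reducing to Smith normal form yields diagonal entries (1,1,1,1,1,1,1).

Boundary ∂_2: C_2 → C_1 acts by ∂[p,q,r] = [q,r] − [p,r] + [p,q]. For instance
  ∂AEF = EF − AF + AE,
  ∂AEG = EG − AG + AE.
The 24×16 boundary matrix has rank 15 and Smith normal form diag(1,1,1,1,1,1,1,1,1,1,1,1,1,1,1).

From H_k ≅ ker(∂_k) / im(∂_{k+1}) we obtain:

  H_0: rank C_0 − rank ∂_1 = 8 − 7 = 1, and the invariant factors of ∂_1 are all 1, so H_0 = Z.
  H_1: rank ker ∂_1 − rank ∂_2 = (24 − 7) − 15 = 2, and the invariant factors of ∂_2 are all 1, so H_1 = Z^2.
  H_2: rank ker ∂_2 − rank ∂_3 = (16 − 15) − 0 = 1, and there is no ∂_3, so H_2 = Z.

(K is a triangulation of the torus T^2.)

H_0 = Z,  H_1 = Z^2,  H_2 = Z.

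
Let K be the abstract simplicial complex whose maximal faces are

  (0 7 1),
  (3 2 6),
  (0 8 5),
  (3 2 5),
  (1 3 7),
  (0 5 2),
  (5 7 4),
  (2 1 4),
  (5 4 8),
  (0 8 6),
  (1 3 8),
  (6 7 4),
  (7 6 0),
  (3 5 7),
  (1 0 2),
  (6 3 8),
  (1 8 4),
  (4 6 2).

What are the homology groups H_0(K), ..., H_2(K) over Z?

H_0 = Z,  H_1 = Z^2,  H_2 = Z.

Take the total order 0 < 1 < 2 < 3 < 4 < 5 < 6 < 7 < 8 on the vertex set. Then K (dimension 2) consists of the simplices:

  0-simplices (9): [0], [1], [2], [3], [4], [5], [6], [7], [8]
  1-simplices (27): (27 of them)
  2-simplices (18): [0,1,2], [0,1,7], [0,2,5], [0,5,8], [0,6,7], [0,6,8], [1,2,4], [1,3,7], [1,3,8], [1,4,8], [2,3,5], [2,3,6], [2,4,6], [3,5,7], [3,6,8], [4,5,7], [4,5,8], [4,6,7]

giving chain groups C_0 ≅ Z^9, C_1 ≅ Z^27, C_2 ≅ Z^18.

∂_1: C_1 → C_0 maps an edge to its endpoints' difference, ∂[p,q] = q − p. For instance
  ∂[3,5] = [5] − [3].
The 9×27 boundary matrix has rank 8 and Smith normal form diag(1,1,1,1,1,1,1,1).

Boundary ∂_2: C_2 → C_1 acts by ∂[p,q,r] = [q,r] − [p,r] + [p,q]. For instance
  ∂[2,3,6] = [3,6] − [2,6] + [2,3],
  ∂[3,5,7] = [5,7] − [3,7] + [3,5].
The 27×18 boundary matrix has rank 17 and Smith normal form diag(1,1,1,1,1,1,1,1,1,1,1,1,1,1,1,1,1).

From H_k ≅ ker(∂_k) / im(∂_{k+1}) we obtain:

  H_0: rank C_0 − rank ∂_1 = 9 − 8 = 1, and the invariant factors of ∂_1 are all 1, so H_0 = Z.
  H_1: rank ker ∂_1 − rank ∂_2 = (27 − 8) − 17 = 2, and the invariant factors of ∂_2 are all 1, so H_1 = Z^2.
  H_2: rank ker ∂_2 − rank ∂_3 = (18 − 17) − 0 = 1, and there is no ∂_3, so H_2 = Z.

(K is a triangulation of the torus T^2.)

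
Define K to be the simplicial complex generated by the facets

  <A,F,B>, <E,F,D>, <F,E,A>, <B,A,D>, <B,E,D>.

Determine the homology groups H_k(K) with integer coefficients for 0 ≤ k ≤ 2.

Order the vertices as A < B < D < E < F. Listing each simplex with vertices in this order, K has dimension 2 with simplices:

  0-simplices (5): A, B, D, E, F
  1-simplices (10): AB, AD, AE, AF, BD, BE, BF, DE, DF, EF
  2-simplices (5): ABD, ABF, AEF, BDE, DEF

Hence C_0 ≅ Z^5, C_1 ≅ Z^10, C_2 ≅ Z^5.

∂_1: C_1 → C_0 maps an edge to its endpoints' difference, ∂[p,q] = q − p. For instance
  ∂DF = F − D.
This gives a 5×10 integer matrix of rank 4; reducing to Smith normal form yields diagonal entries (1,1,1,1).

Boundary ∂_2: C_2 → C_1 maps a triangle to the signed sum of its edges. For instance
  ∂AEF = EF − AF + AE,
  ∂ABD = BD − AD + AB.
The 10×5 boundary matrix has rank 5 and Smith normal form diag(1,1,1,1,1).

From H_k ≅ ker(∂_k) / im(∂_{k+1}) we obtain:

  H_0: rank C_0 − rank ∂_1 = 5 − 4 = 1, and the invariant factors of ∂_1 are all 1, so H_0 ≅ Z.
  H_1: rank ker ∂_1 − rank ∂_2 = (10 − 4) − 5 = 1, and the invariant factors of ∂_2 are all 1, so H_1 ≅ Z.
  H_2: rank ker ∂_2 − rank ∂_3 = (5 − 5) − 0 = 0, and there is no ∂_3, so H_2 ≅ 0.

As a check, the Euler characteristic is 5 − 10 + 5 = 0, which agrees with 1 − 1 + 0 = 0.

H_0 = Z,  H_1 = Z,  H_2 = 0.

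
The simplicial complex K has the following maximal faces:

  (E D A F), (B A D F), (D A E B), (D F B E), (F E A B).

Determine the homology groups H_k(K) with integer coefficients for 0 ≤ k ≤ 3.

H_0 = Z,  H_1 = 0,  H_2 = 0,  H_3 = Z.

We work with the vertex ordering A < B < D < E < F. The simplices of K, each written with vertices in increasing order, are:

  0-simplices (5): A, B, D, E, F
  1-simplices (10): AB, AD, AE, AF, BD, BE, BF, DE, DF, EF
  2-simplices (10): ABD, ABE, ABF, ADE, ADF, AEF, BDE, BDF, BEF, DEF
  3-simplices (5): ABDE, ABDF, ABEF, ADEF, BDEF

Hence C_0 ≅ Z^5, C_1 ≅ Z^10, C_2 ≅ Z^10, C_3 ≅ Z^5.

Boundary ∂_1: C_1 → C_0 sends each edge [p,q] (with p < q) to q − p.
This gives a 5×10 integer matrix of rank 4; reducing to Smith normal form yields diagonal entries (1,1,1,1).

Boundary ∂_2: C_2 → C_1 acts by ∂[p,q,r] = [q,r] − [p,r] + [p,q]. For instance
  ∂BDE = DE − BE + BD,
  ∂ADF = DF − AF + AD.
As a 10×10 matrix over Z this has rank 6, with invariant factors (1,1,1,1,1,1).

∂_3: C_3 → C_2 sends each 3-simplex σ to the alternating sum Σ_i (−1)^i (σ with its i-th vertex removed). For instance
  ∂ADEF = DEF − AEF + ADF − ADE,
  ∂ABDF = BDF − ADF + ABF − ABD.
This gives a 10×5 integer matrix of rank 4; reducing to Smith normal form yields diagonal entries (1,1,1,1).

Computing H_k = (kernel of ∂_k) / (image of ∂_{k+1}):

  H_0: rank C_0 − rank ∂_1 = 5 − 4 = 1, and the invariant factors of ∂_1 are all 1, so H_0 ≅ Z.
  H_1: rank ker ∂_1 − rank ∂_2 = (10 − 4) − 6 = 0, and the invariant factors of ∂_2 are all 1, so H_1 ≅ 0.
  H_2: rank ker ∂_2 − rank ∂_3 = (10 − 6) − 4 = 0, and the invariant factors of ∂_3 are all 1, so H_2 ≅ 0.
  H_3: rank ker ∂_3 − rank ∂_4 = (5 − 4) − 0 = 1, and there is no ∂_4, so H_3 ≅ Z.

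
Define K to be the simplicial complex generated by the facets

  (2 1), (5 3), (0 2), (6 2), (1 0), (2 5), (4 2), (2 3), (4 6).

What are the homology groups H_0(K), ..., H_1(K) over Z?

Order the vertices as 0 < 1 < 2 < 3 < 4 < 5 < 6. Listing each simplex with vertices in this order, K has dimension 1 with simplices:

  0-simplices (7): [0], [1], [2], [3], [4], [5], [6]
  1-simplices (9): [0,1], [0,2], [1,2], [2,3], [2,4], [2,5], [2,6], [3,5], [4,6]

giving chain groups C_0 ≅ Z^7, C_1 ≅ Z^9.

The boundary map ∂_1: C_1 → C_0 sends each edge [p,q] (with p < q) to q − p. For instance
  ∂[0,1] = [1] − [0].
The resulting 7×9 matrix has rank 6, and its Smith normal form has invariant factors (1,1,1,1,1,1).

Reading off H_k = ker ∂_k / im ∂_{k+1}:

  H_0: rank C_0 − rank ∂_1 = 7 − 6 = 1, and the invariant factors of ∂_1 are all 1, so H_0 = Z.
  H_1: rank ker ∂_1 − rank ∂_2 = (9 − 6) − 0 = 3, and there is no ∂_2, so H_1 = Z^3.

As a check, the Euler characteristic is 7 − 9 = -2, which agrees with 1 − 3 = -2.

H_0 ≅ Z,  H_1 ≅ Z^3.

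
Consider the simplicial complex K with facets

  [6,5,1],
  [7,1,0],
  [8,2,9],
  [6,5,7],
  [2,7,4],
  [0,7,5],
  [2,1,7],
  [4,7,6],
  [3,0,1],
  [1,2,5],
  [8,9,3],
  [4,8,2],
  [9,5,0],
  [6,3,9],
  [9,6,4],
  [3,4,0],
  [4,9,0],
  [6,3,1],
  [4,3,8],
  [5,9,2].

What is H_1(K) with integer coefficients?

H_1 ≅ Z × Z/2.

Take the total order 0 < 1 < 2 < 3 < 4 < 5 < 6 < 7 < 8 < 9 on the vertex set. Then K (dimension 2) consists of the simplices:

  0-simplices (10): [0], [1], [2], [3], [4], [5], [6], [7], [8], [9]
  1-simplices (30): (30 of them)
  2-simplices (20): (20 of them)

so the chain groups are C_0 ≅ Z^10, C_1 ≅ Z^30, C_2 ≅ Z^20.

The boundary map ∂_1: C_1 → C_0 sends each edge [p,q] (with p < q) to q − p. For instance
  ∂[2,8] = [8] − [2].
As a 10×30 matrix over Z this has rank 9, with invariant factors (1,1,1,1,1,1,1,1,1).

Boundary ∂_2: C_2 → C_1 acts by ∂[p,q,r] = [q,r] − [p,r] + [p,q]. For instance
  ∂[3,4,8] = [4,8] − [3,8] + [3,4],
  ∂[1,5,6] = [5,6] − [1,6] + [1,5].
This gives a 30×20 integer matrix of rank 20; reducing to Smith normal form yields diagonal entries (1,1,1,1,1,1,1,1,1,1,1,1,1,1,1,1,1,1,1,2).

From H_k ≅ ker(∂_k) / im(∂_{k+1}) we obtain:

  H_1: rank ker ∂_1 − rank ∂_2 = (30 − 9) − 20 = 1, and ∂_2 has invariant factor 2 > 1, so H_1 = Z × Z/2.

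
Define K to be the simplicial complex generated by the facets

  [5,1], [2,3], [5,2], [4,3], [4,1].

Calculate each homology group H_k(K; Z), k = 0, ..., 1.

Order the vertices as 1 < 2 < 3 < 4 < 5. Listing each simplex with vertices in this order, K has dimension 1 with simplices:

  0-simplices (5): [1], [2], [3], [4], [5]
  1-simplices (5): [1,4], [1,5], [2,3], [2,5], [3,4]

Hence C_0 ≅ Z^5, C_1 ≅ Z^5.

The boundary map ∂_1: C_1 → C_0 maps an edge to its endpoints' difference, ∂[p,q] = q − p. For instance
  ∂[2,5] = [5] − [2].
The resulting 5×5 matrix has rank 4, and its Smith normal form has invariant factors (1,1,1,1).

Now H_k = ker ∂_k / im ∂_{k+1}, so:

  H_0: rank C_0 − rank ∂_1 = 5 − 4 = 1, and the invariant factors of ∂_1 are all 1, so H_0 = Z.
  H_1: rank ker ∂_1 − rank ∂_2 = (5 − 4) − 0 = 1, and there is no ∂_2, so H_1 = Z.

As a check, the Euler characteristic is 5 − 5 = 0, which agrees with 1 − 1 = 0.
(K is a triangulation of the circle S^1.)

H_0 = Z,  H_1 = Z.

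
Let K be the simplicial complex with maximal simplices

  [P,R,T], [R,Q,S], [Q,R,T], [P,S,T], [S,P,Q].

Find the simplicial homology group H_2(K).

Fix the vertex order P < Q < R < S < T and write every simplex with vertices in increasing order. Then dim K = 2 and the simplices of K are:

  0-simplices (5): P, Q, R, S, T
  1-simplices (10): PQ, PR, PS, PT, QR, QS, QT, RS, RT, ST
  2-simplices (5): PQS, PRT, PST, QRS, QRT

giving chain groups C_0 ≅ Z^5, C_1 ≅ Z^10, C_2 ≅ Z^5.

The boundary map ∂_1: C_1 → C_0 sends each edge [p,q] (with p < q) to q − p. For instance
  ∂ST = T − S.
The resulting 5×10 matrix has rank 4, and its Smith normal form has invariant factors (1,1,1,1).

∂_2: C_2 → C_1 acts by ∂[p,q,r] = [q,r] − [p,r] + [p,q]. For instance
  ∂PST = ST − PT + PS,
  ∂PQS = QS − PS + PQ.
The 10×5 boundary matrix has rank 5 and Smith normal form diag(1,1,1,1,1).

Computing H_k = (kernel of ∂_k) / (image of ∂_{k+1}):

  H_2: rank ker ∂_2 − rank ∂_3 = (5 − 5) − 0 = 0, and there is no ∂_3, so H_2 ≅ 0.

H_2 = 0.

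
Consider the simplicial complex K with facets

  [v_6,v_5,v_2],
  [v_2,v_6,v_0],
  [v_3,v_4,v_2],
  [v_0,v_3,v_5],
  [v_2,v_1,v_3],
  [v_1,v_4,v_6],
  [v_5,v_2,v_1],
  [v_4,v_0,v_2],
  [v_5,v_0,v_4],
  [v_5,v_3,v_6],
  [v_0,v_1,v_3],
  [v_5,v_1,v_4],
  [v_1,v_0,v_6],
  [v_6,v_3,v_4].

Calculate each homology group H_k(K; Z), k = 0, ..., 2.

H_0 ≅ Z,  H_1 ≅ Z^2,  H_2 ≅ Z.

Fix the vertex order v_0 < v_1 < v_2 < v_3 < v_4 < v_5 < v_6 and write every simplex with vertices in increasing order. Then dim K = 2 and the simplices of K are:

  0-simplices (7): [v_0], [v_1], [v_2], [v_3], [v_4], [v_5], [v_6]
  1-simplices (21): (21 of them)
  2-simplices (14): (14 of them)

giving chain groups C_0 ≅ Z^7, C_1 ≅ Z^21, C_2 ≅ Z^14.

The boundary map ∂_1: C_1 → C_0 is given by ∂[p,q] = [q] − [p]. For instance
  ∂[v_2,v_3] = [v_3] − [v_2].
The 7×21 boundary matrix has rank 6 and Smith normal form diag(1,1,1,1,1,1).

The boundary map ∂_2: C_2 → C_1 sends each 2-simplex [p,q,r] to [q,r] − [p,r] + [p,q]. For instance
  ∂[v_3,v_5,v_6] = [v_5,v_6] − [v_3,v_6] + [v_3,v_5],
  ∂[v_3,v_4,v_6] = [v_4,v_6] − [v_3,v_6] + [v_3,v_4].
The resulting 21×14 matrix has rank 13, and its Smith normal form has invariant factors (1,1,1,1,1,1,1,1,1,1,1,1,1).

Reading off H_k = ker ∂_k / im ∂_{k+1}:

  H_0: rank C_0 − rank ∂_1 = 7 − 6 = 1, and the invariant factors of ∂_1 are all 1, so H_0 = Z.
  H_1: rank ker ∂_1 − rank ∂_2 = (21 − 6) − 13 = 2, and the invariant factors of ∂_2 are all 1, so H_1 = Z^2.
  H_2: rank ker ∂_2 − rank ∂_3 = (14 − 13) − 0 = 1, and there is no ∂_3, so H_2 = Z.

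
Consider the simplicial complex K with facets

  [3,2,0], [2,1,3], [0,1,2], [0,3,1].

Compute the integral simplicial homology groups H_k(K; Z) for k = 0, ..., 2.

We work with the vertex ordering 0 < 1 < 2 < 3. The simplices of K, each written with vertices in increasing order, are:

  0-simplices (4): [0], [1], [2], [3]
  1-simplices (6): [0,1], [0,2], [0,3], [1,2], [1,3], [2,3]
  2-simplices (4): [0,1,2], [0,1,3], [0,2,3], [1,2,3]

so the chain groups are C_0 ≅ Z^4, C_1 ≅ Z^6, C_2 ≅ Z^4.

Boundary ∂_1: C_1 → C_0 is given by ∂[p,q] = [q] − [p]. For instance
  ∂[0,3] = [3] − [0].
The 4×6 boundary matrix has rank 3 and Smith normal form diag(1,1,1).

Boundary ∂_2: C_2 → C_1 maps a triangle to the signed sum of its edges. For instance
  ∂[0,1,2] = [1,2] − [0,2] + [0,1],
  ∂[1,2,3] = [2,3] − [1,3] + [1,2].
The 6×4 boundary matrix has rank 3 and Smith normal form diag(1,1,1).

Computing H_k = (kernel of ∂_k) / (image of ∂_{k+1}):

  H_0: rank C_0 − rank ∂_1 = 4 − 3 = 1, and the invariant factors of ∂_1 are all 1, so H_0 = Z.
  H_1: rank ker ∂_1 − rank ∂_2 = (6 − 3) − 3 = 0, and the invariant factors of ∂_2 are all 1, so H_1 = 0.
  H_2: rank ker ∂_2 − rank ∂_3 = (4 − 3) − 0 = 1, and there is no ∂_3, so H_2 = Z.

As a check, the Euler characteristic is 4 − 6 + 4 = 2, which agrees with 1 − 0 + 1 = 2.
(K is a triangulation of the 2-sphere S^2.)

H_0 = Z,  H_1 = 0,  H_2 = Z.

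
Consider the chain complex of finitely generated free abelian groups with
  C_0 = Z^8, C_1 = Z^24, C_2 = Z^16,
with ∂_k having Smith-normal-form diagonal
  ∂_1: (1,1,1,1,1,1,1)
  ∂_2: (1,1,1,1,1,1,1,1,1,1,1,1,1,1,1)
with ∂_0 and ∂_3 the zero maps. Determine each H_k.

H_0: b_0 = 8 − 0 − 7 = 1; torsion from ∂_1 factors > 1: none. So H_0 ≅ Z.
H_1: b_1 = 24 − 7 − 15 = 2; torsion from ∂_2 factors > 1: none. So H_1 ≅ Z^2.
H_2: b_2 = 16 − 15 − 0 = 1; torsion from ∂_3 factors > 1: none. So H_2 ≅ Z.

H_0 ≅ Z,  H_1 ≅ Z^2,  H_2 ≅ Z.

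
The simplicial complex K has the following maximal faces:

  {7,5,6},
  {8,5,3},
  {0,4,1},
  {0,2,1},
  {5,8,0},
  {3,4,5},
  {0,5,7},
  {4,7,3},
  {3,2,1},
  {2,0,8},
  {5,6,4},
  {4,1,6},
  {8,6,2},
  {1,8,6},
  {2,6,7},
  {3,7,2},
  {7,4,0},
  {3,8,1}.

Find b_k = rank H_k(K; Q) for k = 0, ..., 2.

Order the vertices as 0 < 1 < 2 < 3 < 4 < 5 < 6 < 7 < 8. Listing each simplex with vertices in this order, K has dimension 2 with simplices:

  0-simplices (9): [0], [1], [2], [3], [4], [5], [6], [7], [8]
  1-simplices (27): (27 of them)
  2-simplices (18): [0,1,2], [0,1,4], [0,2,8], [0,4,7], [0,5,7], [0,5,8], [1,2,3], [1,3,8], [1,4,6], [1,6,8], [2,3,7], [2,6,7], [2,6,8], [3,4,5], [3,4,7], [3,5,8], [4,5,6], [5,6,7]

so the chain groups are C_0 ≅ Z^9, C_1 ≅ Z^27, C_2 ≅ Z^18.

∂_1: C_1 → C_0 sends each edge [p,q] (with p < q) to q − p. For instance
  ∂[4,5] = [5] − [4].
As a 9×27 matrix over Z this has rank 8, with invariant factors (1,1,1,1,1,1,1,1).

∂_2: C_2 → C_1 acts by ∂[p,q,r] = [q,r] − [p,r] + [p,q]. For instance
  ∂[3,4,5] = [4,5] − [3,5] + [3,4],
  ∂[1,2,3] = [2,3] − [1,3] + [1,2].
The 27×18 boundary matrix has rank 18 and Smith normal form diag(1,1,1,1,1,1,1,1,1,1,1,1,1,1,1,1,1,2).

Now H_k = ker ∂_k / im ∂_{k+1}, so:

  H_0: rank C_0 − rank ∂_1 = 9 − 8 = 1, and the invariant factors of ∂_1 are all 1, so H_0 = Z.
  H_1: rank ker ∂_1 − rank ∂_2 = (27 − 8) − 18 = 1, and ∂_2 has invariant factor 2 > 1, so H_1 = Z ⊕ Z/2Z.
  H_2: rank ker ∂_2 − rank ∂_3 = (18 − 18) − 0 = 0, and there is no ∂_3, so H_2 = 0.

Hence the Betti numbers are b_0 = 1, b_1 = 1, b_2 = 0.

b_0 = 1, b_1 = 1, b_2 = 0.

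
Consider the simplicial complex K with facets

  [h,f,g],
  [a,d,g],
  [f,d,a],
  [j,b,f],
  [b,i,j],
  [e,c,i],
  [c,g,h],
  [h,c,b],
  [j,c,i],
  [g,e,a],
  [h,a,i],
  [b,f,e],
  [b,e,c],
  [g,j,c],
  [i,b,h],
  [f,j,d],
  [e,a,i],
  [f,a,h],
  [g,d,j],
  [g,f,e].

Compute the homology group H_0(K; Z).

K has 10 vertices, 30 edges, 20 triangles.
rank ∂_0 = 0, rank ∂_1 = 9 ⇒ b_0 = 10 − 0 − 9 = 1; all invariant factors of ∂_1 are 1 so no torsion. So H_0 = Z.

H_0 ≅ Z.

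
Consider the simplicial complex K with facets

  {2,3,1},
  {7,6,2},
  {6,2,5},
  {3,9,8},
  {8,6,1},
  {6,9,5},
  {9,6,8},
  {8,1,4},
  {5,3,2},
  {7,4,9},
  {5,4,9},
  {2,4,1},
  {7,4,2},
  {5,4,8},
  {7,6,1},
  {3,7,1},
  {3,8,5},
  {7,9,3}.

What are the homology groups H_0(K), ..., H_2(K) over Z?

H_0 = Z,  H_1 = Z ⊕ Z/2,  H_2 = 0.

K has 9 vertices, 27 edges, 18 triangles.
rank ∂_0 = 0, rank ∂_1 = 8 ⇒ b_0 = 9 − 0 − 8 = 1; all invariant factors of ∂_1 are 1 so no torsion. So H_0 = Z.
rank ∂_1 = 8, rank ∂_2 = 18 ⇒ b_1 = 27 − 8 − 18 = 1; ∂_2 has invariant factor(s) [2] giving torsion. So H_1 = Z ⊕ Z/2.
rank ∂_2 = 18, rank ∂_3 = 0 ⇒ b_2 = 18 − 18 − 0 = 0. So H_2 = 0.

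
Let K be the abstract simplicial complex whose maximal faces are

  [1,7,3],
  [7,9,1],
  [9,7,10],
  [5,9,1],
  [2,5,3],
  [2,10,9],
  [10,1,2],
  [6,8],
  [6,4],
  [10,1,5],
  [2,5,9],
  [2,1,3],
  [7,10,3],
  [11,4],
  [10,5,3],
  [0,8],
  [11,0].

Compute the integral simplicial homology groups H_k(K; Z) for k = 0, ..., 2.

H_0 = Z^2,  H_1 = Z ⊕ Z_2,  H_2 = 0.

K has 12 vertices, 23 edges, 12 triangles.
rank ∂_0 = 0, rank ∂_1 = 10 ⇒ b_0 = 12 − 0 − 10 = 2; all invariant factors of ∂_1 are 1 so no torsion. So H_0 = Z^2.
rank ∂_1 = 10, rank ∂_2 = 12 ⇒ b_1 = 23 − 10 − 12 = 1; ∂_2 has invariant factor(s) [2] giving torsion. So H_1 = Z ⊕ Z_2.
rank ∂_2 = 12, rank ∂_3 = 0 ⇒ b_2 = 12 − 12 − 0 = 0. So H_2 = 0.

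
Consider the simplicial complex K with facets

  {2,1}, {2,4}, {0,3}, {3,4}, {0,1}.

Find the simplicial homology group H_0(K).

Order the vertices as 0 < 1 < 2 < 3 < 4. Listing each simplex with vertices in this order, K has dimension 1 with simplices:

  0-simplices (5): [0], [1], [2], [3], [4]
  1-simplices (5): [0,1], [0,3], [1,2], [2,4], [3,4]

Hence C_0 ≅ Z^5, C_1 ≅ Z^5.

∂_1: C_1 → C_0 is given by ∂[p,q] = [q] − [p].
This gives a 5×5 integer matrix of rank 4; reducing to Smith normal form yields diagonal entries (1,1,1,1).

From H_k ≅ ker(∂_k) / im(∂_{k+1}) we obtain:

  H_0: rank C_0 − rank ∂_1 = 5 − 4 = 1, and the invariant factors of ∂_1 are all 1, so H_0 ≅ Z.

(K is a triangulation of the circle S^1.)

H_0 ≅ Z.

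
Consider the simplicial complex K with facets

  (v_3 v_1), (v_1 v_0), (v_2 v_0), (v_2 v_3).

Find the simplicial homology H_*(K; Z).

We work with the vertex ordering v_0 < v_1 < v_2 < v_3. The simplices of K, each written with vertices in increasing order, are:

  0-simplices (4): [v_0], [v_1], [v_2], [v_3]
  1-simplices (4): [v_0,v_1], [v_0,v_2], [v_1,v_3], [v_2,v_3]

so the chain groups are C_0 ≅ Z^4, C_1 ≅ Z^4.

Boundary ∂_1: C_1 → C_0 maps an edge to its endpoints' difference, ∂[p,q] = q − p. For instance
  ∂[v_0,v_2] = [v_2] − [v_0].
The 4×4 boundary matrix has rank 3 and Smith normal form diag(1,1,1).

Reading off H_k = ker ∂_k / im ∂_{k+1}:

  H_0: rank C_0 − rank ∂_1 = 4 − 3 = 1, and the invariant factors of ∂_1 are all 1, so H_0 = Z.
  H_1: rank ker ∂_1 − rank ∂_2 = (4 − 3) − 0 = 1, and there is no ∂_2, so H_1 = Z.

As a check, the Euler characteristic is 4 − 4 = 0, which agrees with 1 − 1 = 0.

H_0 ≅ Z,  H_1 ≅ Z.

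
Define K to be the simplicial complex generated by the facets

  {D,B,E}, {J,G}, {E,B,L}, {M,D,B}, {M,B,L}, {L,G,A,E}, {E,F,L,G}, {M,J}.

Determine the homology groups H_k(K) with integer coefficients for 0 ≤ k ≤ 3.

K has 9 vertices, 18 edges, 11 triangles, 2 3-simplices.
rank ∂_0 = 0, rank ∂_1 = 8 ⇒ b_0 = 9 − 0 − 8 = 1; all invariant factors of ∂_1 are 1 so no torsion. So H_0 = Z.
rank ∂_1 = 8, rank ∂_2 = 9 ⇒ b_1 = 18 − 8 − 9 = 1; all invariant factors of ∂_2 are 1 so no torsion. So H_1 = Z.
rank ∂_2 = 9, rank ∂_3 = 2 ⇒ b_2 = 11 − 9 − 2 = 0; all invariant factors of ∂_3 are 1 so no torsion. So H_2 = 0.
rank ∂_3 = 2, rank ∂_4 = 0 ⇒ b_3 = 2 − 2 − 0 = 0. So H_3 = 0.

H_0 ≅ Z,  H_1 ≅ Z,  H_2 = 0,  H_3 = 0.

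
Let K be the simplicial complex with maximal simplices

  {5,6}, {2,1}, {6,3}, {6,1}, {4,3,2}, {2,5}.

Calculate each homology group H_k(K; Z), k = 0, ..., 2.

Take the total order 1 < 2 < 3 < 4 < 5 < 6 on the vertex set. Then K (dimension 2) consists of the simplices:

  0-simplices (6): [1], [2], [3], [4], [5], [6]
  1-simplices (8): [1,2], [1,6], [2,3], [2,4], [2,5], [3,4], [3,6], [5,6]
  2-simplices (1): [2,3,4]

giving chain groups C_0 ≅ Z^6, C_1 ≅ Z^8, C_2 ≅ Z^1.

The boundary map ∂_1: C_1 → C_0 sends each edge [p,q] (with p < q) to q − p. For instance
  ∂[2,3] = [3] − [2].
This gives a 6×8 integer matrix of rank 5; reducing to Smith normal form yields diagonal entries (1,1,1,1,1).

The boundary map ∂_2: C_2 → C_1 sends each 2-simplex [p,q,r] to [q,r] − [p,r] + [p,q]. For instance
  ∂[2,3,4] = [3,4] − [2,4] + [2,3].
This gives a 8×1 integer matrix of rank 1; reducing to Smith normal form yields diagonal entries (1).

Computing H_k = (kernel of ∂_k) / (image of ∂_{k+1}):

  H_0: rank C_0 − rank ∂_1 = 6 − 5 = 1, and the invariant factors of ∂_1 are all 1, so H_0 ≅ Z.
  H_1: rank ker ∂_1 − rank ∂_2 = (8 − 5) − 1 = 2, and the invariant factors of ∂_2 are all 1, so H_1 ≅ Z^2.
  H_2: rank ker ∂_2 − rank ∂_3 = (1 − 1) − 0 = 0, and there is no ∂_3, so H_2 ≅ 0.

As a check, the Euler characteristic is 6 − 8 + 1 = -1, which agrees with 1 − 2 + 0 = -1.

H_0 ≅ Z,  H_1 ≅ Z^2,  H_2 = 0.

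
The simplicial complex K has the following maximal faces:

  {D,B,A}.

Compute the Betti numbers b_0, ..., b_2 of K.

We work with the vertex ordering A < B < D. The simplices of K, each written with vertices in increasing order, are:

  0-simplices (3): A, B, D
  1-simplices (3): AB, AD, BD
  2-simplices (1): ABD

giving chain groups C_0 ≅ Z^3, C_1 ≅ Z^3, C_2 ≅ Z^1.

The boundary map ∂_1: C_1 → C_0 sends each edge [p,q] (with p < q) to q − p. For instance
  ∂AB = B − A.
The resulting 3×3 matrix has rank 2, and its Smith normal form has invariant factors (1,1).

Boundary ∂_2: C_2 → C_1 maps a triangle to the signed sum of its edges. For instance
  ∂ABD = BD − AD + AB.
The 3×1 boundary matrix has rank 1 and Smith normal form diag(1).

Now H_k = ker ∂_k / im ∂_{k+1}, so:

  H_0: rank C_0 − rank ∂_1 = 3 − 2 = 1, and the invariant factors of ∂_1 are all 1, so H_0 ≅ Z.
  H_1: rank ker ∂_1 − rank ∂_2 = (3 − 2) − 1 = 0, and the invariant factors of ∂_2 are all 1, so H_1 ≅ 0.
  H_2: rank ker ∂_2 − rank ∂_3 = (1 − 1) − 0 = 0, and there is no ∂_3, so H_2 ≅ 0.

Hence the Betti numbers are b_0 = 1, b_1 = 0, b_2 = 0.

b_0 = 1, b_1 = 0, b_2 = 0.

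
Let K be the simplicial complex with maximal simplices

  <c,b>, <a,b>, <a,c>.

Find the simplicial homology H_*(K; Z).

K has 3 vertices, 3 edges.
rank ∂_0 = 0, rank ∂_1 = 2 ⇒ b_0 = 3 − 0 − 2 = 1; all invariant factors of ∂_1 are 1 so no torsion. So H_0 = Z.
rank ∂_1 = 2, rank ∂_2 = 0 ⇒ b_1 = 3 − 2 − 0 = 1. So H_1 = Z.

H_0 ≅ Z,  H_1 ≅ Z.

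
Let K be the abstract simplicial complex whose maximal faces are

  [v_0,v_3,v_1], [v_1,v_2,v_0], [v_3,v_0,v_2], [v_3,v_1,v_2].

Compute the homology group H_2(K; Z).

H_2 ≅ Z.

Fix the vertex order v_0 < v_1 < v_2 < v_3 and write every simplex with vertices in increasing order. Then dim K = 2 and the simplices of K are:

  0-simplices (4): [v_0], [v_1], [v_2], [v_3]
  1-simplices (6): [v_0,v_1], [v_0,v_2], [v_0,v_3], [v_1,v_2], [v_1,v_3], [v_2,v_3]
  2-simplices (4): [v_0,v_1,v_2], [v_0,v_1,v_3], [v_0,v_2,v_3], [v_1,v_2,v_3]

so the chain groups are C_0 ≅ Z^4, C_1 ≅ Z^6, C_2 ≅ Z^4.

The boundary map ∂_1: C_1 → C_0 is given by ∂[p,q] = [q] − [p]. For instance
  ∂[v_0,v_2] = [v_2] − [v_0].
The 4×6 boundary matrix has rank 3 and Smith normal form diag(1,1,1).

∂_2: C_2 → C_1 acts by ∂[p,q,r] = [q,r] − [p,r] + [p,q]. For instance
  ∂[v_0,v_2,v_3] = [v_2,v_3] − [v_0,v_3] + [v_0,v_2],
  ∂[v_1,v_2,v_3] = [v_2,v_3] − [v_1,v_3] + [v_1,v_2].
This gives a 6×4 integer matrix of rank 3; reducing to Smith normal form yields diagonal entries (1,1,1).

Computing H_k = (kernel of ∂_k) / (image of ∂_{k+1}):

  H_2: rank ker ∂_2 − rank ∂_3 = (4 − 3) − 0 = 1, and there is no ∂_3, so H_2 ≅ Z.

(K is a triangulation of the 2-sphere S^2.)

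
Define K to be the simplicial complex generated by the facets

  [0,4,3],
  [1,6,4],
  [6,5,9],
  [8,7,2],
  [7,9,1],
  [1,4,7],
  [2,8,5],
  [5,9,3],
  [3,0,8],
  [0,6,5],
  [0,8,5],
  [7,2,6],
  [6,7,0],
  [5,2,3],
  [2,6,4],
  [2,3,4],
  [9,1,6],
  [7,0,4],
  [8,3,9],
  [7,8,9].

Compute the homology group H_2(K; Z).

Fix the vertex order 0 < 1 < 2 < 3 < 4 < 5 < 6 < 7 < 8 < 9 and write every simplex with vertices in increasing order. Then dim K = 2 and the simplices of K are:

  0-simplices (10): [0], [1], [2], [3], [4], [5], [6], [7], [8], [9]
  1-simplices (30): (30 of them)
  2-simplices (20): (20 of them)

Hence C_0 ≅ Z^10, C_1 ≅ Z^30, C_2 ≅ Z^20.

Boundary ∂_1: C_1 → C_0 sends each edge [p,q] (with p < q) to q − p. For instance
  ∂[3,9] = [9] − [3].
The resulting 10×30 matrix has rank 9, and its Smith normal form has invariant factors (1,1,1,1,1,1,1,1,1).

Boundary ∂_2: C_2 → C_1 sends each 2-simplex [p,q,r] to [q,r] − [p,r] + [p,q]. For instance
  ∂[2,6,7] = [6,7] − [2,7] + [2,6],
  ∂[5,6,9] = [6,9] − [5,9] + [5,6].
As a 30×20 matrix over Z this has rank 20, with invariant factors (1,1,1,1,1,1,1,1,1,1,1,1,1,1,1,1,1,1,1,2).

Now H_k = ker ∂_k / im ∂_{k+1}, so:

  H_2: rank ker ∂_2 − rank ∂_3 = (20 − 20) − 0 = 0, and there is no ∂_3, so H_2 = 0.

(K is a triangulation of the Klein bottle.)

H_2 ≅ 0.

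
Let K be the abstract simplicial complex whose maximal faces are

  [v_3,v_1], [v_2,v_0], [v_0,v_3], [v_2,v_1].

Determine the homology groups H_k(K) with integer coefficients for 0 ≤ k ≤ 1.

H_0 ≅ Z,  H_1 ≅ Z.

Take the total order v_0 < v_1 < v_2 < v_3 on the vertex set. Then K (dimension 1) consists of the simplices:

  0-simplices (4): [v_0], [v_1], [v_2], [v_3]
  1-simplices (4): [v_0,v_2], [v_0,v_3], [v_1,v_2], [v_1,v_3]

Hence C_0 ≅ Z^4, C_1 ≅ Z^4.

Boundary ∂_1: C_1 → C_0 is given by ∂[p,q] = [q] − [p].
As a 4×4 matrix over Z this has rank 3, with invariant factors (1,1,1).

Reading off H_k = ker ∂_k / im ∂_{k+1}:

  H_0: rank C_0 − rank ∂_1 = 4 − 3 = 1, and the invariant factors of ∂_1 are all 1, so H_0 ≅ Z.
  H_1: rank ker ∂_1 − rank ∂_2 = (4 − 3) − 0 = 1, and there is no ∂_2, so H_1 ≅ Z.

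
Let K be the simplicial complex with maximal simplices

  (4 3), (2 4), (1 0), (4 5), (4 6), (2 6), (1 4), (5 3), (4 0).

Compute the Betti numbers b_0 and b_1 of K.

We work with the vertex ordering 0 < 1 < 2 < 3 < 4 < 5 < 6. The simplices of K, each written with vertices in increasing order, are:

  0-simplices (7): [0], [1], [2], [3], [4], [5], [6]
  1-simplices (9): [0,1], [0,4], [1,4], [2,4], [2,6], [3,4], [3,5], [4,5], [4,6]

giving chain groups C_0 ≅ Z^7, C_1 ≅ Z^9.

∂_1: C_1 → C_0 sends each edge [p,q] (with p < q) to q − p. For instance
  ∂[1,4] = [4] − [1].
The 7×9 boundary matrix has rank 6 and Smith normal form diag(1,1,1,1,1,1).

Computing H_k = (kernel of ∂_k) / (image of ∂_{k+1}):

  H_0: rank C_0 − rank ∂_1 = 7 − 6 = 1, and the invariant factors of ∂_1 are all 1, so H_0 ≅ Z.
  H_1: rank ker ∂_1 − rank ∂_2 = (9 − 6) − 0 = 3, and there is no ∂_2, so H_1 ≅ Z^3.

Hence the Betti numbers are b_0 = 1, b_1 = 3.

b_0 = 1, b_1 = 3.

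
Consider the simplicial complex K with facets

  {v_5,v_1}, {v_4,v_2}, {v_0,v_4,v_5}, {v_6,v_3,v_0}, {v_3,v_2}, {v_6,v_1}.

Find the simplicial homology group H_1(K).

We work with the vertex ordering v_0 < v_1 < v_2 < v_3 < v_4 < v_5 < v_6. The simplices of K, each written with vertices in increasing order, are:

  0-simplices (7): [v_0], [v_1], [v_2], [v_3], [v_4], [v_5], [v_6]
  1-simplices (10): [v_0,v_3], [v_0,v_4], [v_0,v_5], [v_0,v_6], [v_1,v_5], [v_1,v_6], [v_2,v_3], [v_2,v_4], [v_3,v_6], [v_4,v_5]
  2-simplices (2): [v_0,v_3,v_6], [v_0,v_4,v_5]

Hence C_0 ≅ Z^7, C_1 ≅ Z^10, C_2 ≅ Z^2.

The boundary map ∂_1: C_1 → C_0 sends each edge [p,q] (with p < q) to q − p. For instance
  ∂[v_0,v_6] = [v_6] − [v_0].
The resulting 7×10 matrix has rank 6, and its Smith normal form has invariant factors (1,1,1,1,1,1).

∂_2: C_2 → C_1 maps a triangle to the signed sum of its edges. For instance
  ∂[v_0,v_4,v_5] = [v_4,v_5] − [v_0,v_5] + [v_0,v_4],
  ∂[v_0,v_3,v_6] = [v_3,v_6] − [v_0,v_6] + [v_0,v_3].
As a 10×2 matrix over Z this has rank 2, with invariant factors (1,1).

Reading off H_k = ker ∂_k / im ∂_{k+1}:

  H_1: rank ker ∂_1 − rank ∂_2 = (10 − 6) − 2 = 2, and the invariant factors of ∂_2 are all 1, so H_1 = Z^2.

H_1 = Z^2.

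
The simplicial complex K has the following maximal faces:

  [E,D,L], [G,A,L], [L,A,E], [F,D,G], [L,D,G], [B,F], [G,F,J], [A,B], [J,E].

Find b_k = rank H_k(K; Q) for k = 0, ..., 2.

Fix the vertex order A < B < D < E < F < G < J < L and write every simplex with vertices in increasing order. Then dim K = 2 and the simplices of K are:

  0-simplices (8): A, B, D, E, F, G, J, L
  1-simplices (15): AB, AE, AG, AL, BF, DE, DF, DG, DL, EJ, EL, FG, FJ, GJ, GL
  2-simplices (6): AEL, AGL, DEL, DFG, DGL, FGJ

so the chain groups are C_0 ≅ Z^8, C_1 ≅ Z^15, C_2 ≅ Z^6.

The boundary map ∂_1: C_1 → C_0 sends each edge [p,q] (with p < q) to q − p.
The 8×15 boundary matrix has rank 7 and Smith normal form diag(1,1,1,1,1,1,1).

∂_2: C_2 → C_1 acts by ∂[p,q,r] = [q,r] − [p,r] + [p,q]. For instance
  ∂FGJ = GJ − FJ + FG,
  ∂DEL = EL − DL + DE.
As a 15×6 matrix over Z this has rank 6, with invariant factors (1,1,1,1,1,1).

Computing H_k = (kernel of ∂_k) / (image of ∂_{k+1}):

  H_0: rank C_0 − rank ∂_1 = 8 − 7 = 1, and the invariant factors of ∂_1 are all 1, so H_0 ≅ Z.
  H_1: rank ker ∂_1 − rank ∂_2 = (15 − 7) − 6 = 2, and the invariant factors of ∂_2 are all 1, so H_1 ≅ Z^2.
  H_2: rank ker ∂_2 − rank ∂_3 = (6 − 6) − 0 = 0, and there is no ∂_3, so H_2 ≅ 0.

As a check, the Euler characteristic is 8 − 15 + 6 = -1, which agrees with 1 − 2 + 0 = -1.

Hence the Betti numbers are b_0 = 1, b_1 = 2, b_2 = 0.

b_0 = 1, b_1 = 2, b_2 = 0.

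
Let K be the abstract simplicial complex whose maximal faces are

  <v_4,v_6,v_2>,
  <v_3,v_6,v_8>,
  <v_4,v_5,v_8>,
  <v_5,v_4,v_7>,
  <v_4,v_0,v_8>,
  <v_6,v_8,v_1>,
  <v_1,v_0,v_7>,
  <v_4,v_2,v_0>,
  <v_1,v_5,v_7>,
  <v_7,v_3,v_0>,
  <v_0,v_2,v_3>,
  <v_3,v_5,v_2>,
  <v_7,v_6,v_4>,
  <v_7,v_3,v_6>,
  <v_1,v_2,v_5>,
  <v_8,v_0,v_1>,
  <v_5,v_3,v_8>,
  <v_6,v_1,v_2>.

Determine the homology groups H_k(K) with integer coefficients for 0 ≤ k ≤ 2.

H_0 = Z,  H_1 = Z^2,  H_2 = Z.

Take the total order v_0 < v_1 < v_2 < v_3 < v_4 < v_5 < v_6 < v_7 < v_8 on the vertex set. Then K (dimension 2) consists of the simplices:

  0-simplices (9): [v_0], [v_1], [v_2], [v_3], [v_4], [v_5], [v_6], [v_7], [v_8]
  1-simplices (27): (27 of them)
  2-simplices (18): (18 of them)

Hence C_0 ≅ Z^9, C_1 ≅ Z^27, C_2 ≅ Z^18.

∂_1: C_1 → C_0 maps an edge to its endpoints' difference, ∂[p,q] = q − p. For instance
  ∂[v_0,v_7] = [v_7] − [v_0].
This gives a 9×27 integer matrix of rank 8; reducing to Smith normal form yields diagonal entries (1,1,1,1,1,1,1,1).

The boundary map ∂_2: C_2 → C_1 sends each 2-simplex [p,q,r] to [q,r] − [p,r] + [p,q]. For instance
  ∂[v_0,v_2,v_3] = [v_2,v_3] − [v_0,v_3] + [v_0,v_2],
  ∂[v_0,v_2,v_4] = [v_2,v_4] − [v_0,v_4] + [v_0,v_2].
This gives a 27×18 integer matrix of rank 17; reducing to Smith normal form yields diagonal entries (1,1,1,1,1,1,1,1,1,1,1,1,1,1,1,1,1).

Now H_k = ker ∂_k / im ∂_{k+1}, so:

  H_0: rank C_0 − rank ∂_1 = 9 − 8 = 1, and the invariant factors of ∂_1 are all 1, so H_0 ≅ Z.
  H_1: rank ker ∂_1 − rank ∂_2 = (27 − 8) − 17 = 2, and the invariant factors of ∂_2 are all 1, so H_1 ≅ Z^2.
  H_2: rank ker ∂_2 − rank ∂_3 = (18 − 17) − 0 = 1, and there is no ∂_3, so H_2 ≅ Z.

As a check, the Euler characteristic is 9 − 27 + 18 = 0, which agrees with 1 − 2 + 1 = 0.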